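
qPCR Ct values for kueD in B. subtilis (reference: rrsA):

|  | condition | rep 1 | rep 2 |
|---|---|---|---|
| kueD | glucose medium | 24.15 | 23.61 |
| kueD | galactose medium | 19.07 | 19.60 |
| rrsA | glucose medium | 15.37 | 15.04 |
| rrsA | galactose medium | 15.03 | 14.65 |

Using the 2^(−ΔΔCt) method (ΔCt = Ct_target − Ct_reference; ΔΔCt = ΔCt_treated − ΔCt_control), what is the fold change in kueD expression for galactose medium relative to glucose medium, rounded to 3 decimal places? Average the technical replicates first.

18.126

Mean Ct: kueD glucose medium 23.880; kueD galactose medium 19.335; rrsA glucose medium 15.205; rrsA galactose medium 14.840
ΔCt(glucose medium) = 23.880 − 15.205 = 8.675
ΔCt(galactose medium) = 19.335 − 14.840 = 4.495
ΔΔCt = 4.495 − 8.675 = -4.180
Fold change = 2^(−(-4.180)) = 2^4.180 = 18.1261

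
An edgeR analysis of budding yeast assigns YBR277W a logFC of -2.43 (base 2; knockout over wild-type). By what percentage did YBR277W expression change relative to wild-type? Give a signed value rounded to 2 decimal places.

Fold change = 2^(-2.43) = 0.1856
Percent change = (FC − 1) × 100% = (0.1856 − 1) × 100 = -81.44%

-81.44%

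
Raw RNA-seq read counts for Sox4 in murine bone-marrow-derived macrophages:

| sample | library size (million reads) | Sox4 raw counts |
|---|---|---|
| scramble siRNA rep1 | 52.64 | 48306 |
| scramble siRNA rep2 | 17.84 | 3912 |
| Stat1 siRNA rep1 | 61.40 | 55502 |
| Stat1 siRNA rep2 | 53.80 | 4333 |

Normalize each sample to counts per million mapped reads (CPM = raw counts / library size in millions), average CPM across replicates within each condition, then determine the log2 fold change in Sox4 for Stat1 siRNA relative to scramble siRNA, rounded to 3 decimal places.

CPM(scramble siRNA rep1) = 48306 / 52.64 = 917.6672
CPM(scramble siRNA rep2) = 3912 / 17.84 = 219.2825
CPM(Stat1 siRNA rep1) = 55502 / 61.40 = 903.9414
CPM(Stat1 siRNA rep2) = 4333 / 53.80 = 80.5390
mean CPM(scramble siRNA) = 568.4748; mean CPM(Stat1 siRNA) = 492.2402
Fold change = 492.2402 / 568.4748 = 0.86590
log2(0.86590) = -0.2077

-0.208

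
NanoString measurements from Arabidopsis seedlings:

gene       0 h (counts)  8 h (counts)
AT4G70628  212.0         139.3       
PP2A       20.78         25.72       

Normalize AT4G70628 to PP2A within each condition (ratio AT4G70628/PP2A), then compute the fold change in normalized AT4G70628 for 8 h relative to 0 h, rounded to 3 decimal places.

AT4G70628/PP2A (0 h) = 212.0 / 20.78 = 10.202
AT4G70628/PP2A (8 h) = 139.3 / 25.72 = 5.416
Fold change = 5.416 / 10.202 = 0.5309

0.531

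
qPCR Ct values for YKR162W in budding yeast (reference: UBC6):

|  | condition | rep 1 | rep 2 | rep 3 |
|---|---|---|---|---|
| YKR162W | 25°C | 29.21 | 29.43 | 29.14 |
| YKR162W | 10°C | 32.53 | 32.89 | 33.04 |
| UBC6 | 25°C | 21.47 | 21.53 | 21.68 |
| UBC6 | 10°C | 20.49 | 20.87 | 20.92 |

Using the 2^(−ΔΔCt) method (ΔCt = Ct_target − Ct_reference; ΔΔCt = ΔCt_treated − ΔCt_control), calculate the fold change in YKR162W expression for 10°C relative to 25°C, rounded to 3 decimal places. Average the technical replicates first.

Mean Ct: YKR162W 25°C 29.260; YKR162W 10°C 32.820; UBC6 25°C 21.560; UBC6 10°C 20.760
ΔCt(25°C) = 29.260 − 21.560 = 7.700
ΔCt(10°C) = 32.820 − 20.760 = 12.060
ΔΔCt = 12.060 − 7.700 = 4.360
Fold change = 2^(−4.360) = 0.0487

0.049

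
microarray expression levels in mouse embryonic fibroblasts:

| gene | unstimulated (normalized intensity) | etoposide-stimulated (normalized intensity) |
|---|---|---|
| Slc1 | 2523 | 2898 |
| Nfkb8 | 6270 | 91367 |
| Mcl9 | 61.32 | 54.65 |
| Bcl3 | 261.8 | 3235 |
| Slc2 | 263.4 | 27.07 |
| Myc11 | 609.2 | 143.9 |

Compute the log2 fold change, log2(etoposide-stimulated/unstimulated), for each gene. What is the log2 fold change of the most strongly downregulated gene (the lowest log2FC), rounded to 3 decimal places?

log2(2898/2523) = 0.200  (Slc1)
log2(91367/6270) = 3.865  (Nfkb8)
log2(54.65/61.32) = -0.166  (Mcl9)
log2(3235/261.8) = 3.627  (Bcl3)
log2(27.07/263.4) = -3.282  (Slc2)
log2(143.9/609.2) = -2.082  (Myc11)
Slc2 is most strongly downregulated.

-3.282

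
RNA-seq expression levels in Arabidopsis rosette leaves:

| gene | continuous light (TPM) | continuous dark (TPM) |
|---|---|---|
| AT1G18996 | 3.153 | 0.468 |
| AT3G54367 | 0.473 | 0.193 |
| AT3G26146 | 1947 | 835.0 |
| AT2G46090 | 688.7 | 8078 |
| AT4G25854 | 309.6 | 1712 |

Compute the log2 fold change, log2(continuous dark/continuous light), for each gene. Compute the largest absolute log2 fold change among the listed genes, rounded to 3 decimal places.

3.552

log2(0.468/3.153) = -2.752  (AT1G18996)
log2(0.193/0.473) = -1.293  (AT3G54367)
log2(835.0/1947) = -1.221  (AT3G26146)
log2(8078/688.7) = 3.552  (AT2G46090)
log2(1712/309.6) = 2.467  (AT4G25854)
The largest magnitude belongs to AT2G46090.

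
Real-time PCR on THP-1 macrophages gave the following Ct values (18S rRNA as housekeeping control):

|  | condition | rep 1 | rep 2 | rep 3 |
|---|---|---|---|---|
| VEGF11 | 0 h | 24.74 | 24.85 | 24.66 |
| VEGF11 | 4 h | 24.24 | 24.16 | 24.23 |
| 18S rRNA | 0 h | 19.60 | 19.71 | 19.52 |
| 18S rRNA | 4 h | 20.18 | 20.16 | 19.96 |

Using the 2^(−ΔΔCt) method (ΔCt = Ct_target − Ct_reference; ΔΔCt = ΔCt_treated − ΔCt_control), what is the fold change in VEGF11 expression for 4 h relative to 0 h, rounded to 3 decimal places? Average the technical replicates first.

2.042

Mean Ct: VEGF11 0 h 24.750; VEGF11 4 h 24.210; 18S rRNA 0 h 19.610; 18S rRNA 4 h 20.100
ΔCt(0 h) = 24.750 − 19.610 = 5.140
ΔCt(4 h) = 24.210 − 20.100 = 4.110
ΔΔCt = 4.110 − 5.140 = -1.030
Fold change = 2^(−(-1.030)) = 2^1.030 = 2.0420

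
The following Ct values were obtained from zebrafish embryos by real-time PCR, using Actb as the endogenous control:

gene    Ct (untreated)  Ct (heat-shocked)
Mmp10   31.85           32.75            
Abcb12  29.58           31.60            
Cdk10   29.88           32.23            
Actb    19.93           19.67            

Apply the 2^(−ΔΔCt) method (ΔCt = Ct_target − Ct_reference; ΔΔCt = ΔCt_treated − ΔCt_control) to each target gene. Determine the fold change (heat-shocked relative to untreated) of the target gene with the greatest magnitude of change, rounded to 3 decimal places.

Mmp10: ΔΔCt = (32.75−19.67) − (31.85−19.93) = 13.08 − 11.92 = 1.16; fold change = 2^-1.16 = 0.448
Abcb12: ΔΔCt = (31.60−19.67) − (29.58−19.93) = 11.93 − 9.65 = 2.28; fold change = 2^-2.28 = 0.206
Cdk10: ΔΔCt = (32.23−19.67) − (29.88−19.93) = 12.56 − 9.95 = 2.61; fold change = 2^-2.61 = 0.164
Cdk10 has the largest |ΔΔCt| = 2.61.

0.164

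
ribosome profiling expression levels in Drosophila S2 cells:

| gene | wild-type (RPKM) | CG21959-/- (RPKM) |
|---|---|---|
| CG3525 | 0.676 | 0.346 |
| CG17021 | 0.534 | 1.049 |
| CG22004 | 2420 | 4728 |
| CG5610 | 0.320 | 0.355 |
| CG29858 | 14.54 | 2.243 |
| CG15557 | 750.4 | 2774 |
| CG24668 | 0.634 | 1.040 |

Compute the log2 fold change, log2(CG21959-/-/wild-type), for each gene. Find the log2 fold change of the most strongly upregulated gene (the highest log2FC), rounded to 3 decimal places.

log2(0.346/0.676) = -0.966  (CG3525)
log2(1.049/0.534) = 0.974  (CG17021)
log2(4728/2420) = 0.966  (CG22004)
log2(0.355/0.320) = 0.150  (CG5610)
log2(2.243/14.54) = -2.697  (CG29858)
log2(2774/750.4) = 1.886  (CG15557)
log2(1.040/0.634) = 0.714  (CG24668)
CG15557 is most strongly upregulated.

1.886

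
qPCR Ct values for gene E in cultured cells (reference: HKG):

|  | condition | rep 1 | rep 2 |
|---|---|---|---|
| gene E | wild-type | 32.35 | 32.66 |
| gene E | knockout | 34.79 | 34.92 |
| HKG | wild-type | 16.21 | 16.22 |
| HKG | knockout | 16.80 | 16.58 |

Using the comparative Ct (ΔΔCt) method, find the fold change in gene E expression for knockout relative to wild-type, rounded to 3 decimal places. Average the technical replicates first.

Mean Ct: gene E wild-type 32.505; gene E knockout 34.855; HKG wild-type 16.215; HKG knockout 16.690
ΔCt(wild-type) = 32.505 − 16.215 = 16.290
ΔCt(knockout) = 34.855 − 16.690 = 18.165
ΔΔCt = 18.165 − 16.290 = 1.875
Fold change = 2^(−1.875) = 0.2726

0.273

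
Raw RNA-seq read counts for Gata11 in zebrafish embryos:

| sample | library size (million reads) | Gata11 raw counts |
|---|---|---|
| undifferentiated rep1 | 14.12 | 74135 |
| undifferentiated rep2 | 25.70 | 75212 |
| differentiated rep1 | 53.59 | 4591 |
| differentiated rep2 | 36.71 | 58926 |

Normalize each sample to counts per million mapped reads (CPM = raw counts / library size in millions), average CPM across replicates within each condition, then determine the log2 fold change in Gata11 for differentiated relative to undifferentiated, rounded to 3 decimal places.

CPM(undifferentiated rep1) = 74135 / 14.12 = 5250.3541
CPM(undifferentiated rep2) = 75212 / 25.70 = 2926.5370
CPM(differentiated rep1) = 4591 / 53.59 = 85.6690
CPM(differentiated rep2) = 58926 / 36.71 = 1605.1757
mean CPM(undifferentiated) = 4088.4455; mean CPM(differentiated) = 845.4223
Fold change = 845.4223 / 4088.4455 = 0.20678
log2(0.20678) = -2.2738

-2.274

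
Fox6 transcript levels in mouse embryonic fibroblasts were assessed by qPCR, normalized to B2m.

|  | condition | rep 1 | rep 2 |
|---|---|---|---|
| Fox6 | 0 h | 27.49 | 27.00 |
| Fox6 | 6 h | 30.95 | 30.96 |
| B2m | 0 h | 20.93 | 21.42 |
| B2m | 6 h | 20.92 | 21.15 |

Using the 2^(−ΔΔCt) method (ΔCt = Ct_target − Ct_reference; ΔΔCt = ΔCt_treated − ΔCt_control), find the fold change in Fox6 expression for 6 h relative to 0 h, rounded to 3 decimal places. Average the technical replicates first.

Mean Ct: Fox6 0 h 27.245; Fox6 6 h 30.955; B2m 0 h 21.175; B2m 6 h 21.035
ΔCt(0 h) = 27.245 − 21.175 = 6.070
ΔCt(6 h) = 30.955 − 21.035 = 9.920
ΔΔCt = 9.920 − 6.070 = 3.850
Fold change = 2^(−3.850) = 0.0693

0.069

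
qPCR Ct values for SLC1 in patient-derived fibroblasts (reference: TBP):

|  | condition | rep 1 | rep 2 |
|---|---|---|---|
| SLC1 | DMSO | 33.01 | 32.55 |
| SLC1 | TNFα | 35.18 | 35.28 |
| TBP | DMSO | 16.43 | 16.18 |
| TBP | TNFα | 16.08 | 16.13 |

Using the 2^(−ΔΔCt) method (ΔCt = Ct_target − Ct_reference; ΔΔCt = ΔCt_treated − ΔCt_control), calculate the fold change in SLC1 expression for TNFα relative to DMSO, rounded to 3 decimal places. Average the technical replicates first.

0.159

Mean Ct: SLC1 DMSO 32.780; SLC1 TNFα 35.230; TBP DMSO 16.305; TBP TNFα 16.105
ΔCt(DMSO) = 32.780 − 16.305 = 16.475
ΔCt(TNFα) = 35.230 − 16.105 = 19.125
ΔΔCt = 19.125 − 16.475 = 2.650
Fold change = 2^(−2.650) = 0.1593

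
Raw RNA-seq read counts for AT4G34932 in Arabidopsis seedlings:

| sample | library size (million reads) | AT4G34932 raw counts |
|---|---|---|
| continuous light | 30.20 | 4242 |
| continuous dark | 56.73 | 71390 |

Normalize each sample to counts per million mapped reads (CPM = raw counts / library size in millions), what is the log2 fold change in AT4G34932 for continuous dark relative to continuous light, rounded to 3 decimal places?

3.163

CPM(continuous light) = 4242 / 30.20 = 140.4636
CPM(continuous dark) = 71390 / 56.73 = 1258.4171
Fold change = 1258.4171 / 140.4636 = 8.95903
log2(8.95903) = 3.1633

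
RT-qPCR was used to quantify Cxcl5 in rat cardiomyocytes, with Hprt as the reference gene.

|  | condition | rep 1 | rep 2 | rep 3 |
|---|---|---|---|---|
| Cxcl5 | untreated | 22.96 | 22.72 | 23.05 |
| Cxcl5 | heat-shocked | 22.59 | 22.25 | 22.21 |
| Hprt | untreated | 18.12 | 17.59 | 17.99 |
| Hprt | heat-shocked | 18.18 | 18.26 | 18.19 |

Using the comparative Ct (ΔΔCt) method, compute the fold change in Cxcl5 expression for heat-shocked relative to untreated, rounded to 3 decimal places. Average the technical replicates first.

Mean Ct: Cxcl5 untreated 22.910; Cxcl5 heat-shocked 22.350; Hprt untreated 17.900; Hprt heat-shocked 18.210
ΔCt(untreated) = 22.910 − 17.900 = 5.010
ΔCt(heat-shocked) = 22.350 − 18.210 = 4.140
ΔΔCt = 4.140 − 5.010 = -0.870
Fold change = 2^(−(-0.870)) = 2^0.870 = 1.8277

1.828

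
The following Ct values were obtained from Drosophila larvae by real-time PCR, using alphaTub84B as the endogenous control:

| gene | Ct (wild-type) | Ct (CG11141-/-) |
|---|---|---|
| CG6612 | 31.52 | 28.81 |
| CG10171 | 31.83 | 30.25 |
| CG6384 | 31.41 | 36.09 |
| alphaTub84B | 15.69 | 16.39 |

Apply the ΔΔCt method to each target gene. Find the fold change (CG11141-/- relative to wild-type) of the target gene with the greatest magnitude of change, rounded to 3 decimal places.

CG6612: ΔΔCt = (28.81−16.39) − (31.52−15.69) = 12.42 − 15.83 = -3.41; fold change = 2^3.41 = 10.629
CG10171: ΔΔCt = (30.25−16.39) − (31.83−15.69) = 13.86 − 16.14 = -2.28; fold change = 2^2.28 = 4.857
CG6384: ΔΔCt = (36.09−16.39) − (31.41−15.69) = 19.70 − 15.72 = 3.98; fold change = 2^-3.98 = 0.063
CG6384 has the largest |ΔΔCt| = 3.98.

0.063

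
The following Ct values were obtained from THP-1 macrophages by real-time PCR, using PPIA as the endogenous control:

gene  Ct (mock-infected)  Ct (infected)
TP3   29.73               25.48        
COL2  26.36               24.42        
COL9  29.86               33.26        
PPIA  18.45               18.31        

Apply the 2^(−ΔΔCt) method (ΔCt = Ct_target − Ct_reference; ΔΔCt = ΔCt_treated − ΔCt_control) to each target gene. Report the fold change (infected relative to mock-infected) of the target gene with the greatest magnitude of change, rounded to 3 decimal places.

TP3: ΔΔCt = (25.48−18.31) − (29.73−18.45) = 7.17 − 11.28 = -4.11; fold change = 2^4.11 = 17.268
COL2: ΔΔCt = (24.42−18.31) − (26.36−18.45) = 6.11 − 7.91 = -1.80; fold change = 2^1.80 = 3.482
COL9: ΔΔCt = (33.26−18.31) − (29.86−18.45) = 14.95 − 11.41 = 3.54; fold change = 2^-3.54 = 0.086
TP3 has the largest |ΔΔCt| = 4.11.

17.268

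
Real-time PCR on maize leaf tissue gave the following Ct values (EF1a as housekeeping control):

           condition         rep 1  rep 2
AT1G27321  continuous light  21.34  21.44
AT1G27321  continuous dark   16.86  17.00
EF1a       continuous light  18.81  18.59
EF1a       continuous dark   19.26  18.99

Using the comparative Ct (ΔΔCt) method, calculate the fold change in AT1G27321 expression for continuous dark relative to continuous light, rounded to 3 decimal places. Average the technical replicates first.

29.548

Mean Ct: AT1G27321 continuous light 21.390; AT1G27321 continuous dark 16.930; EF1a continuous light 18.700; EF1a continuous dark 19.125
ΔCt(continuous light) = 21.390 − 18.700 = 2.690
ΔCt(continuous dark) = 16.930 − 19.125 = -2.195
ΔΔCt = -2.195 − 2.690 = -4.885
Fold change = 2^(−(-4.885)) = 2^4.885 = 29.5482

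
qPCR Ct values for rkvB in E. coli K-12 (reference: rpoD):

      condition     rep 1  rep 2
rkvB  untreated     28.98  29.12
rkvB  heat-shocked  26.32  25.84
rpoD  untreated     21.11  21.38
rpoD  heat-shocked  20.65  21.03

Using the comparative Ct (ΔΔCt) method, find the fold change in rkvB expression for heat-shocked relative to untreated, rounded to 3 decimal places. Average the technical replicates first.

5.918

Mean Ct: rkvB untreated 29.050; rkvB heat-shocked 26.080; rpoD untreated 21.245; rpoD heat-shocked 20.840
ΔCt(untreated) = 29.050 − 21.245 = 7.805
ΔCt(heat-shocked) = 26.080 − 20.840 = 5.240
ΔΔCt = 5.240 − 7.805 = -2.565
Fold change = 2^(−(-2.565)) = 2^2.565 = 5.9176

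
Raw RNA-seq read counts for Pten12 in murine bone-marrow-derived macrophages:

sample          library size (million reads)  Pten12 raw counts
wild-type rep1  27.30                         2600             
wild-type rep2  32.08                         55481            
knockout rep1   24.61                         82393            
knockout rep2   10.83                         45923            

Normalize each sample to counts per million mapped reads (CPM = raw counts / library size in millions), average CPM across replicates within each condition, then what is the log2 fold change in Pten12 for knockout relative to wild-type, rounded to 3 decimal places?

CPM(wild-type rep1) = 2600 / 27.30 = 95.2381
CPM(wild-type rep2) = 55481 / 32.08 = 1729.4576
CPM(knockout rep1) = 82393 / 24.61 = 3347.9480
CPM(knockout rep2) = 45923 / 10.83 = 4240.3509
mean CPM(wild-type) = 912.3479; mean CPM(knockout) = 3794.1494
Fold change = 3794.1494 / 912.3479 = 4.15867
log2(4.15867) = 2.0561

2.056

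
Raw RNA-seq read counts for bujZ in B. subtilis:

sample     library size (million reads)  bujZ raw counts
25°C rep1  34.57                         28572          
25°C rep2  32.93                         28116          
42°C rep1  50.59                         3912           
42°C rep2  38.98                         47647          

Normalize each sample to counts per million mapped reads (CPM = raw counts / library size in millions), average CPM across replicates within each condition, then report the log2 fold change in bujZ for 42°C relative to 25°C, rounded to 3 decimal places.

CPM(25°C rep1) = 28572 / 34.57 = 826.4970
CPM(25°C rep2) = 28116 / 32.93 = 853.8111
CPM(42°C rep1) = 3912 / 50.59 = 77.3275
CPM(42°C rep2) = 47647 / 38.98 = 1222.3448
mean CPM(25°C) = 840.1540; mean CPM(42°C) = 649.8362
Fold change = 649.8362 / 840.1540 = 0.77347
log2(0.77347) = -0.3706

-0.371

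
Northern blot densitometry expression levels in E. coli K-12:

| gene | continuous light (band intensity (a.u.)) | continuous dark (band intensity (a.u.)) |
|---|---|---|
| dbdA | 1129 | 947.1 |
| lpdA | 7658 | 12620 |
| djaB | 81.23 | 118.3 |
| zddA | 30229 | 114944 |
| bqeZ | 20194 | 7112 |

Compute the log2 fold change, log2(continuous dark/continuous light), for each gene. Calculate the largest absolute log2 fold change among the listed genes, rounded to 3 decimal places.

log2(947.1/1129) = -0.253  (dbdA)
log2(12620/7658) = 0.721  (lpdA)
log2(118.3/81.23) = 0.542  (djaB)
log2(114944/30229) = 1.927  (zddA)
log2(7112/20194) = -1.506  (bqeZ)
The largest magnitude belongs to zddA.

1.927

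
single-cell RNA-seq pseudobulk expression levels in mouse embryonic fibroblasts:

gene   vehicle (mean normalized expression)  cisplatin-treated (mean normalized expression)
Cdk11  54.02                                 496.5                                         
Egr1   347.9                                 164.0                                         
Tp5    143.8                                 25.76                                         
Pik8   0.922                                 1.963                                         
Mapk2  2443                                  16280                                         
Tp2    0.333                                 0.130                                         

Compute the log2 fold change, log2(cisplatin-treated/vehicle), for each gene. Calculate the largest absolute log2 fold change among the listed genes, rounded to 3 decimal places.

3.200

log2(496.5/54.02) = 3.200  (Cdk11)
log2(164.0/347.9) = -1.085  (Egr1)
log2(25.76/143.8) = -2.481  (Tp5)
log2(1.963/0.922) = 1.090  (Pik8)
log2(16280/2443) = 2.736  (Mapk2)
log2(0.130/0.333) = -1.357  (Tp2)
The largest magnitude belongs to Cdk11.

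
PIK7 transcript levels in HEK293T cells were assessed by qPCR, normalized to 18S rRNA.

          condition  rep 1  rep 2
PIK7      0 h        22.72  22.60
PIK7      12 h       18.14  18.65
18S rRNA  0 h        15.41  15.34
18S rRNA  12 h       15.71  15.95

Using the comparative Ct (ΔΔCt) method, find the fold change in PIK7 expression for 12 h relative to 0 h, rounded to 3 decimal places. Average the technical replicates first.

26.355

Mean Ct: PIK7 0 h 22.660; PIK7 12 h 18.395; 18S rRNA 0 h 15.375; 18S rRNA 12 h 15.830
ΔCt(0 h) = 22.660 − 15.375 = 7.285
ΔCt(12 h) = 18.395 − 15.830 = 2.565
ΔΔCt = 2.565 − 7.285 = -4.720
Fold change = 2^(−(-4.720)) = 2^4.720 = 26.3549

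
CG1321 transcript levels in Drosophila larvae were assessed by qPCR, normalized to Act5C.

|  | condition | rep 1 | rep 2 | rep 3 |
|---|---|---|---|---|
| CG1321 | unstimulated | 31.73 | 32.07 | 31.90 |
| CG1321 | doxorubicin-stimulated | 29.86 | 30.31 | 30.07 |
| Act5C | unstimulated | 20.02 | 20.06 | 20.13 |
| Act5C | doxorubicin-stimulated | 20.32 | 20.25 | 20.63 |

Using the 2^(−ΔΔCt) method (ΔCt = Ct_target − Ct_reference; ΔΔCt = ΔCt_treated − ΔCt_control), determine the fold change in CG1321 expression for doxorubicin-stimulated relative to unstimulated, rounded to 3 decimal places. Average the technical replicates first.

4.438

Mean Ct: CG1321 unstimulated 31.900; CG1321 doxorubicin-stimulated 30.080; Act5C unstimulated 20.070; Act5C doxorubicin-stimulated 20.400
ΔCt(unstimulated) = 31.900 − 20.070 = 11.830
ΔCt(doxorubicin-stimulated) = 30.080 − 20.400 = 9.680
ΔΔCt = 9.680 − 11.830 = -2.150
Fold change = 2^(−(-2.150)) = 2^2.150 = 4.4383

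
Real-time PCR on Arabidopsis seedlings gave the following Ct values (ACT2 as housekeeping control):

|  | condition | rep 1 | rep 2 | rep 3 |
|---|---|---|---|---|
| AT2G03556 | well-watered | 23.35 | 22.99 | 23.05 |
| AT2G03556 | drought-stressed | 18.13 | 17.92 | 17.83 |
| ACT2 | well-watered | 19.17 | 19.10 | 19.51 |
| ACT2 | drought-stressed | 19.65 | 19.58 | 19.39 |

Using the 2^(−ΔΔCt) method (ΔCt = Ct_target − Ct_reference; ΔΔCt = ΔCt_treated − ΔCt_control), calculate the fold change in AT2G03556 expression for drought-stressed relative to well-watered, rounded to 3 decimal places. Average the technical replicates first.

Mean Ct: AT2G03556 well-watered 23.130; AT2G03556 drought-stressed 17.960; ACT2 well-watered 19.260; ACT2 drought-stressed 19.540
ΔCt(well-watered) = 23.130 − 19.260 = 3.870
ΔCt(drought-stressed) = 17.960 − 19.540 = -1.580
ΔΔCt = -1.580 − 3.870 = -5.450
Fold change = 2^(−(-5.450)) = 2^5.450 = 43.7133

43.713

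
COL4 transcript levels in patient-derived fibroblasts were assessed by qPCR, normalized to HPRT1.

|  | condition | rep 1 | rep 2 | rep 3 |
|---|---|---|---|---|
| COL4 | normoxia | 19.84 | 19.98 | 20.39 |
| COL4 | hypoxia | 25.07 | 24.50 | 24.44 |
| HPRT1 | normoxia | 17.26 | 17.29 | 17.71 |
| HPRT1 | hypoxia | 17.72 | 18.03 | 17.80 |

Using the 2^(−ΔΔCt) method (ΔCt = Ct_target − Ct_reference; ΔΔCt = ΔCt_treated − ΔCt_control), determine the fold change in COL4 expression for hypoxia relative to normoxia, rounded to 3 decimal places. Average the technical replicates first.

Mean Ct: COL4 normoxia 20.070; COL4 hypoxia 24.670; HPRT1 normoxia 17.420; HPRT1 hypoxia 17.850
ΔCt(normoxia) = 20.070 − 17.420 = 2.650
ΔCt(hypoxia) = 24.670 − 17.850 = 6.820
ΔΔCt = 6.820 − 2.650 = 4.170
Fold change = 2^(−4.170) = 0.0556

0.056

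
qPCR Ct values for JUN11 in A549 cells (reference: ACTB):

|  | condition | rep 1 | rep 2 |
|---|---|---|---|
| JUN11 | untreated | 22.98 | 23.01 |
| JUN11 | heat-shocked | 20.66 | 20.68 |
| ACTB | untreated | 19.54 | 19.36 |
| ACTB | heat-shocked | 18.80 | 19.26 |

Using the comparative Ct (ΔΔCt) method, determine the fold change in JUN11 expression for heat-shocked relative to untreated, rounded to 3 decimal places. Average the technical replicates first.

3.745

Mean Ct: JUN11 untreated 22.995; JUN11 heat-shocked 20.670; ACTB untreated 19.450; ACTB heat-shocked 19.030
ΔCt(untreated) = 22.995 − 19.450 = 3.545
ΔCt(heat-shocked) = 20.670 − 19.030 = 1.640
ΔΔCt = 1.640 − 3.545 = -1.905
Fold change = 2^(−(-1.905)) = 2^1.905 = 3.7451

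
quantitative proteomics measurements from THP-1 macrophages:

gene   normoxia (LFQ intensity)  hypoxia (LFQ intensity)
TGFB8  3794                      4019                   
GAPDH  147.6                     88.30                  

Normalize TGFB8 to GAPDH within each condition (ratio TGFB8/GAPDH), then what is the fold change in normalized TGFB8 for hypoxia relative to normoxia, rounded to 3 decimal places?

TGFB8/GAPDH (normoxia) = 3794 / 147.6 = 25.705
TGFB8/GAPDH (hypoxia) = 4019 / 88.30 = 45.515
Fold change = 45.515 / 25.705 = 1.7707

1.771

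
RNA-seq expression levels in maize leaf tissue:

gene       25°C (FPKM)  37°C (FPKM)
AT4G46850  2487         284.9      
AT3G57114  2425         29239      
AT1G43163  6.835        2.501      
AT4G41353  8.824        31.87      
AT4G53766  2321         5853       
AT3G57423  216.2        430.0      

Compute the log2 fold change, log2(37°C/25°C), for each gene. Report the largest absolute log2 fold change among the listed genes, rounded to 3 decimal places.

log2(284.9/2487) = -3.126  (AT4G46850)
log2(29239/2425) = 3.592  (AT3G57114)
log2(2.501/6.835) = -1.450  (AT1G43163)
log2(31.87/8.824) = 1.853  (AT4G41353)
log2(5853/2321) = 1.334  (AT4G53766)
log2(430.0/216.2) = 0.992  (AT3G57423)
The largest magnitude belongs to AT3G57114.

3.592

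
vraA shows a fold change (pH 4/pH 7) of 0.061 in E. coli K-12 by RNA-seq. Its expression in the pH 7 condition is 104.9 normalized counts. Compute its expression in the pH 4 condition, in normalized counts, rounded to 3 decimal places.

6.399

pH 4 expression = 104.9 × 0.061 = 6.399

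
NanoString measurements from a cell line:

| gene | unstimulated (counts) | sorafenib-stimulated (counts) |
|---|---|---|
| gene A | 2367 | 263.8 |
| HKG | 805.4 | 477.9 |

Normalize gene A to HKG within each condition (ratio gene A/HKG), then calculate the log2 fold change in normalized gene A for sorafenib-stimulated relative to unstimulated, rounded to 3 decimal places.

-2.413

gene A/HKG (unstimulated) = 2367 / 805.4 = 2.9389
gene A/HKG (sorafenib-stimulated) = 263.8 / 477.9 = 0.552
Fold change = 0.552 / 2.9389 = 0.1878
log2(0.1878) = -2.4125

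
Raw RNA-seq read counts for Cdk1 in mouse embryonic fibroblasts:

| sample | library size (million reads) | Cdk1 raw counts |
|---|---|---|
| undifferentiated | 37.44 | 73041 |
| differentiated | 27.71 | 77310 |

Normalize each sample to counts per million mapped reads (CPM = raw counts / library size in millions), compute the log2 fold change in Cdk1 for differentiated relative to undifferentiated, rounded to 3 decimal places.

CPM(undifferentiated) = 73041 / 37.44 = 1950.8814
CPM(differentiated) = 77310 / 27.71 = 2789.9675
Fold change = 2789.9675 / 1950.8814 = 1.43011
log2(1.43011) = 0.5161

0.516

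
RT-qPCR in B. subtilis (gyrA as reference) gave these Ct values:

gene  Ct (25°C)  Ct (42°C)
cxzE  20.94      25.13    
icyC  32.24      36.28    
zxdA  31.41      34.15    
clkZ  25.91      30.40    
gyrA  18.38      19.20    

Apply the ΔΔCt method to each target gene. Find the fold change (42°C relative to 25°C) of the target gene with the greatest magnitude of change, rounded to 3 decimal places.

cxzE: ΔΔCt = (25.13−19.20) − (20.94−18.38) = 5.93 − 2.56 = 3.37; fold change = 2^-3.37 = 0.097
icyC: ΔΔCt = (36.28−19.20) − (32.24−18.38) = 17.08 − 13.86 = 3.22; fold change = 2^-3.22 = 0.107
zxdA: ΔΔCt = (34.15−19.20) − (31.41−18.38) = 14.95 − 13.03 = 1.92; fold change = 2^-1.92 = 0.264
clkZ: ΔΔCt = (30.40−19.20) − (25.91−18.38) = 11.20 − 7.53 = 3.67; fold change = 2^-3.67 = 0.079
clkZ has the largest |ΔΔCt| = 3.67.

0.079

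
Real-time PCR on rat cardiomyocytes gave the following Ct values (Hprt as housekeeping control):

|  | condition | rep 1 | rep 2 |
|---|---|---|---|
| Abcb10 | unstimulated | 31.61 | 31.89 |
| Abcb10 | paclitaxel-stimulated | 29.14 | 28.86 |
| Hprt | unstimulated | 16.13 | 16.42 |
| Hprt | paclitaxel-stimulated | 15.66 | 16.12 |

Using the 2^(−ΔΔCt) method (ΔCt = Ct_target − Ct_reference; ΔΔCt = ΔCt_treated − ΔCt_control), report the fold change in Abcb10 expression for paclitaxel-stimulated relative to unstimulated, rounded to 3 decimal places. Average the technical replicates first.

5.152

Mean Ct: Abcb10 unstimulated 31.750; Abcb10 paclitaxel-stimulated 29.000; Hprt unstimulated 16.275; Hprt paclitaxel-stimulated 15.890
ΔCt(unstimulated) = 31.750 − 16.275 = 15.475
ΔCt(paclitaxel-stimulated) = 29.000 − 15.890 = 13.110
ΔΔCt = 13.110 − 15.475 = -2.365
Fold change = 2^(−(-2.365)) = 2^2.365 = 5.1515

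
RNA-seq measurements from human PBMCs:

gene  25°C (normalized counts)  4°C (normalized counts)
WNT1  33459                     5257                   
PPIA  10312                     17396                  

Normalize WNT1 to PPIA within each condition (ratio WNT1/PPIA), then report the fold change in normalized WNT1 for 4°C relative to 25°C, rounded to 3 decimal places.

0.093

WNT1/PPIA (25°C) = 33459 / 10312 = 3.2447
WNT1/PPIA (4°C) = 5257 / 17396 = 0.3022
Fold change = 0.3022 / 3.2447 = 0.0931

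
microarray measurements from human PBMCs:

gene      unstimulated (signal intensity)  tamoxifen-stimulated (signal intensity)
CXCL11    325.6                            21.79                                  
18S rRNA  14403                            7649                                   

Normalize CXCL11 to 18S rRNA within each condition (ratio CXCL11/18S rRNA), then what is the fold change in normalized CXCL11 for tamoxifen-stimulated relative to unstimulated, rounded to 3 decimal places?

CXCL11/18S rRNA (unstimulated) = 325.6 / 14403 = 0.022606
CXCL11/18S rRNA (tamoxifen-stimulated) = 21.79 / 7649 = 0.0028487
Fold change = 0.0028487 / 0.022606 = 0.1260

0.126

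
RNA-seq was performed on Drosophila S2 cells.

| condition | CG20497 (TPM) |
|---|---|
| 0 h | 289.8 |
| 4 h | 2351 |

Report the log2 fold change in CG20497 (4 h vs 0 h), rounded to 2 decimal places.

3.02

Fold change = 2351 / 289.8 = 8.1125
log2(8.1125) = 3.020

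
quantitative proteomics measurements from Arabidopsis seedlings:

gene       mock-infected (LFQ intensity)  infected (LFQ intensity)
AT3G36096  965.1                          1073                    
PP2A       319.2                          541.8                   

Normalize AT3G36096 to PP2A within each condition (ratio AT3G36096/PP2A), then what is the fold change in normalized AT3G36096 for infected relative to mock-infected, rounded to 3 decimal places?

0.655

AT3G36096/PP2A (mock-infected) = 965.1 / 319.2 = 3.0235
AT3G36096/PP2A (infected) = 1073 / 541.8 = 1.9804
Fold change = 1.9804 / 3.0235 = 0.6550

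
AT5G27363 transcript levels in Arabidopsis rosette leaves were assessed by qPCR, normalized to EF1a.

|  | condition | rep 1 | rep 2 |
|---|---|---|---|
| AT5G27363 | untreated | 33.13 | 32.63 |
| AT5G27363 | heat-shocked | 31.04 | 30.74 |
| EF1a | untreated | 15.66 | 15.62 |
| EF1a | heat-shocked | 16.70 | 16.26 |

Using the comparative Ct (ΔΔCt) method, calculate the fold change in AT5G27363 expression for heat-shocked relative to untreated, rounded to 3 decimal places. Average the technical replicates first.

7.111

Mean Ct: AT5G27363 untreated 32.880; AT5G27363 heat-shocked 30.890; EF1a untreated 15.640; EF1a heat-shocked 16.480
ΔCt(untreated) = 32.880 − 15.640 = 17.240
ΔCt(heat-shocked) = 30.890 − 16.480 = 14.410
ΔΔCt = 14.410 − 17.240 = -2.830
Fold change = 2^(−(-2.830)) = 2^2.830 = 7.1107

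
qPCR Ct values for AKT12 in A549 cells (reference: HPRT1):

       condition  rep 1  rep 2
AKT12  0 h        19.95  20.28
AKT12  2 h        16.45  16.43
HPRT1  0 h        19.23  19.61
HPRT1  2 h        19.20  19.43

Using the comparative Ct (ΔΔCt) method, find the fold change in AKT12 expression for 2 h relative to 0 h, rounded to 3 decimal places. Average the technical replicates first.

Mean Ct: AKT12 0 h 20.115; AKT12 2 h 16.440; HPRT1 0 h 19.420; HPRT1 2 h 19.315
ΔCt(0 h) = 20.115 − 19.420 = 0.695
ΔCt(2 h) = 16.440 − 19.315 = -2.875
ΔΔCt = -2.875 − 0.695 = -3.570
Fold change = 2^(−(-3.570)) = 2^3.570 = 11.8762

11.876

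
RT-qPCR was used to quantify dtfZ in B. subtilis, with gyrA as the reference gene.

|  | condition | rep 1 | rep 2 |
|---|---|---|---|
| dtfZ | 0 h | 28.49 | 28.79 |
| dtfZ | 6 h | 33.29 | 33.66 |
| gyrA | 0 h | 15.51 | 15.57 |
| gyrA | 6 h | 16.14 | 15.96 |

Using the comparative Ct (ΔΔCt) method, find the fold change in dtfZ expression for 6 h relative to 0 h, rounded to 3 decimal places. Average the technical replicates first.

0.050

Mean Ct: dtfZ 0 h 28.640; dtfZ 6 h 33.475; gyrA 0 h 15.540; gyrA 6 h 16.050
ΔCt(0 h) = 28.640 − 15.540 = 13.100
ΔCt(6 h) = 33.475 − 16.050 = 17.425
ΔΔCt = 17.425 − 13.100 = 4.325
Fold change = 2^(−4.325) = 0.0499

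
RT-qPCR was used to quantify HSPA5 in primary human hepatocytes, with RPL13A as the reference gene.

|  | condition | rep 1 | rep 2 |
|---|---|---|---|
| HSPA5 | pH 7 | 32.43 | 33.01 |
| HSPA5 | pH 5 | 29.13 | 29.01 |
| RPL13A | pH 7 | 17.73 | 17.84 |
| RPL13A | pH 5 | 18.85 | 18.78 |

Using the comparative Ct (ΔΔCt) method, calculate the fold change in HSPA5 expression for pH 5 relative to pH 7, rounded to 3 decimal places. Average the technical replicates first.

Mean Ct: HSPA5 pH 7 32.720; HSPA5 pH 5 29.070; RPL13A pH 7 17.785; RPL13A pH 5 18.815
ΔCt(pH 7) = 32.720 − 17.785 = 14.935
ΔCt(pH 5) = 29.070 − 18.815 = 10.255
ΔΔCt = 10.255 − 14.935 = -4.680
Fold change = 2^(−(-4.680)) = 2^4.680 = 25.6342

25.634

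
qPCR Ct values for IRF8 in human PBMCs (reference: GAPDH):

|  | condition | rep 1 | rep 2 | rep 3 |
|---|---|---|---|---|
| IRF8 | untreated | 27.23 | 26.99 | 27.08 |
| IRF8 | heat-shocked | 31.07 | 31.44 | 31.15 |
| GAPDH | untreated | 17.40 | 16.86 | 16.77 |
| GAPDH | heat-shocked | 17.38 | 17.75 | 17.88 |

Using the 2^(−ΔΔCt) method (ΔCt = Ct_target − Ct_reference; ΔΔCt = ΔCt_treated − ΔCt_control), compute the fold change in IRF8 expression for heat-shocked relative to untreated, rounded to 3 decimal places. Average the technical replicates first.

0.091

Mean Ct: IRF8 untreated 27.100; IRF8 heat-shocked 31.220; GAPDH untreated 17.010; GAPDH heat-shocked 17.670
ΔCt(untreated) = 27.100 − 17.010 = 10.090
ΔCt(heat-shocked) = 31.220 − 17.670 = 13.550
ΔΔCt = 13.550 − 10.090 = 3.460
Fold change = 2^(−3.460) = 0.0909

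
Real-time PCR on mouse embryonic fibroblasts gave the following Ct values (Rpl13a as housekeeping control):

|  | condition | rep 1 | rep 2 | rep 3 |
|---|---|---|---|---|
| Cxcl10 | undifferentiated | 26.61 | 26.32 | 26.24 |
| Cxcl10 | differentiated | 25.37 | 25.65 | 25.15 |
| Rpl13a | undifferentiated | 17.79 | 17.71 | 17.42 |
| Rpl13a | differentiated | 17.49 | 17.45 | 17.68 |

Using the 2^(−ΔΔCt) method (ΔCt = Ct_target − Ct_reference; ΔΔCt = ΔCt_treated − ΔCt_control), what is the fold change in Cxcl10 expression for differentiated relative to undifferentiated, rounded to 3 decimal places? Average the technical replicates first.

1.866

Mean Ct: Cxcl10 undifferentiated 26.390; Cxcl10 differentiated 25.390; Rpl13a undifferentiated 17.640; Rpl13a differentiated 17.540
ΔCt(undifferentiated) = 26.390 − 17.640 = 8.750
ΔCt(differentiated) = 25.390 − 17.540 = 7.850
ΔΔCt = 7.850 − 8.750 = -0.900
Fold change = 2^(−(-0.900)) = 2^0.900 = 1.8661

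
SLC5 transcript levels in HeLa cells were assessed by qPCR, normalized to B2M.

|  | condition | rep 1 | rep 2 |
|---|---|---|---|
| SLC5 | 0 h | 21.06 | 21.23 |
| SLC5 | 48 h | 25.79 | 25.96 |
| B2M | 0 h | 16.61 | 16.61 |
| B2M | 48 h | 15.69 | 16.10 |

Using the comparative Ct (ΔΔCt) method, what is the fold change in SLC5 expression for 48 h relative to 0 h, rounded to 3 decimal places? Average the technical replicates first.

0.023

Mean Ct: SLC5 0 h 21.145; SLC5 48 h 25.875; B2M 0 h 16.610; B2M 48 h 15.895
ΔCt(0 h) = 21.145 − 16.610 = 4.535
ΔCt(48 h) = 25.875 − 15.895 = 9.980
ΔΔCt = 9.980 − 4.535 = 5.445
Fold change = 2^(−5.445) = 0.0230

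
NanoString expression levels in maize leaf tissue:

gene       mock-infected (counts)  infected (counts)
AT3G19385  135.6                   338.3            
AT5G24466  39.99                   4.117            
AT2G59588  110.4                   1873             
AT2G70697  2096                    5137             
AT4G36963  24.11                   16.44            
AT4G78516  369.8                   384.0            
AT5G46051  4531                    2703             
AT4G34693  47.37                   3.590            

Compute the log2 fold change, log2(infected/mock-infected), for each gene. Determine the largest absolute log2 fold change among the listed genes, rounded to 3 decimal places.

log2(338.3/135.6) = 1.319  (AT3G19385)
log2(4.117/39.99) = -3.280  (AT5G24466)
log2(1873/110.4) = 4.085  (AT2G59588)
log2(5137/2096) = 1.293  (AT2G70697)
log2(16.44/24.11) = -0.552  (AT4G36963)
log2(384.0/369.8) = 0.054  (AT4G78516)
log2(2703/4531) = -0.745  (AT5G46051)
log2(3.590/47.37) = -3.722  (AT4G34693)
The largest magnitude belongs to AT2G59588.

4.085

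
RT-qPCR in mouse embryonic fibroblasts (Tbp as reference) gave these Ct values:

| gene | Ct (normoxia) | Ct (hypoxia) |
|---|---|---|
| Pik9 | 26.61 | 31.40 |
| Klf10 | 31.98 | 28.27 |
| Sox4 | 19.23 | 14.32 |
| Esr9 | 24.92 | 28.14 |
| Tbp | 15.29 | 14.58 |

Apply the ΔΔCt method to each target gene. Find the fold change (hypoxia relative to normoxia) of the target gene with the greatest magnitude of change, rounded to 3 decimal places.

0.022

Pik9: ΔΔCt = (31.40−14.58) − (26.61−15.29) = 16.82 − 11.32 = 5.50; fold change = 2^-5.50 = 0.022
Klf10: ΔΔCt = (28.27−14.58) − (31.98−15.29) = 13.69 − 16.69 = -3.00; fold change = 2^3.00 = 8.000
Sox4: ΔΔCt = (14.32−14.58) − (19.23−15.29) = -0.26 − 3.94 = -4.20; fold change = 2^4.20 = 18.379
Esr9: ΔΔCt = (28.14−14.58) − (24.92−15.29) = 13.56 − 9.63 = 3.93; fold change = 2^-3.93 = 0.066
Pik9 has the largest |ΔΔCt| = 5.50.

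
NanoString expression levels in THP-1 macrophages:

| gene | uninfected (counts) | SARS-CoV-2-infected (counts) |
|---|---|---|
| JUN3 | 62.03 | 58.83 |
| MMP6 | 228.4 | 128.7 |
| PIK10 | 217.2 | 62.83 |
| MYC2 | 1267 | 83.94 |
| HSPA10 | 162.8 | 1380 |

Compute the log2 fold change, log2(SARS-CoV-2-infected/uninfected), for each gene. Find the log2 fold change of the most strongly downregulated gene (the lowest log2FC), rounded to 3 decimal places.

log2(58.83/62.03) = -0.076  (JUN3)
log2(128.7/228.4) = -0.828  (MMP6)
log2(62.83/217.2) = -1.789  (PIK10)
log2(83.94/1267) = -3.916  (MYC2)
log2(1380/162.8) = 3.083  (HSPA10)
MYC2 is most strongly downregulated.

-3.916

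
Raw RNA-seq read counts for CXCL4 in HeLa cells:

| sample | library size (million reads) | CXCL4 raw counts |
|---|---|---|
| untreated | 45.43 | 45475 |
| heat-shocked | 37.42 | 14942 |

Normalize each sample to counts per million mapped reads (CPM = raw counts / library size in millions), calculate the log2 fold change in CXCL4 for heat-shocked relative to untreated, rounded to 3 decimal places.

CPM(untreated) = 45475 / 45.43 = 1000.9905
CPM(heat-shocked) = 14942 / 37.42 = 399.3052
Fold change = 399.3052 / 1000.9905 = 0.39891
log2(0.39891) = -1.3259

-1.326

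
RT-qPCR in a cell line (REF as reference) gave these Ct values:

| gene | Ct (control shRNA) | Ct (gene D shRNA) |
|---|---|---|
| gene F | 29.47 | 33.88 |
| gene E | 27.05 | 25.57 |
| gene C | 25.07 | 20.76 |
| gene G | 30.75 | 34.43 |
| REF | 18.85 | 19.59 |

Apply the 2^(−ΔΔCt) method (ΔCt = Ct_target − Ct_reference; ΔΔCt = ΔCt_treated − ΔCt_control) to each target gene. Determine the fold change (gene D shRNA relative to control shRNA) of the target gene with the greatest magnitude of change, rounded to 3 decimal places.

33.128

gene F: ΔΔCt = (33.88−19.59) − (29.47−18.85) = 14.29 − 10.62 = 3.67; fold change = 2^-3.67 = 0.079
gene E: ΔΔCt = (25.57−19.59) − (27.05−18.85) = 5.98 − 8.20 = -2.22; fold change = 2^2.22 = 4.659
gene C: ΔΔCt = (20.76−19.59) − (25.07−18.85) = 1.17 − 6.22 = -5.05; fold change = 2^5.05 = 33.128
gene G: ΔΔCt = (34.43−19.59) − (30.75−18.85) = 14.84 − 11.90 = 2.94; fold change = 2^-2.94 = 0.130
gene C has the largest |ΔΔCt| = 5.05.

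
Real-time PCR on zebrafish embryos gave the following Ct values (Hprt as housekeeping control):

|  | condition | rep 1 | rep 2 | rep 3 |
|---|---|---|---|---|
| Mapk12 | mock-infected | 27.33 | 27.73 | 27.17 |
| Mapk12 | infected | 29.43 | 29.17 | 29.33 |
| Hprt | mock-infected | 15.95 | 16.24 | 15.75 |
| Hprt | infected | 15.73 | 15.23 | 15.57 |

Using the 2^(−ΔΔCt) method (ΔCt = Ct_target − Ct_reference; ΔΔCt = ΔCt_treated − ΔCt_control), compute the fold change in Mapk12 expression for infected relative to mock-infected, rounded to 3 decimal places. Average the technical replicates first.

0.193

Mean Ct: Mapk12 mock-infected 27.410; Mapk12 infected 29.310; Hprt mock-infected 15.980; Hprt infected 15.510
ΔCt(mock-infected) = 27.410 − 15.980 = 11.430
ΔCt(infected) = 29.310 − 15.510 = 13.800
ΔΔCt = 13.800 − 11.430 = 2.370
Fold change = 2^(−2.370) = 0.1934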